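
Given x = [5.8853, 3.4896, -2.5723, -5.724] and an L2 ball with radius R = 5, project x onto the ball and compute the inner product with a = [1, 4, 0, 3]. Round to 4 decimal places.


Step 1: Compute ||x|| (intermediates to 6 decimals).
||x|| = sqrt(5.8853^2 + 3.4896^2 + (-2.5723)^2 + (-5.724)^2) = 9.284124
Step 2: Project.
Since ||x|| > R, scale = R/||x|| = 5/9.284124 = 0.538554, proj(x) = scale * x
proj(x) = [3.169552, 1.879338, -1.385322, -3.082683]
Step 3: Dot product.
a^T * proj(x) = 1*3.169552 + 4*1.879338 + 0*(-1.385322) + 3*(-3.082683) = 1.4389


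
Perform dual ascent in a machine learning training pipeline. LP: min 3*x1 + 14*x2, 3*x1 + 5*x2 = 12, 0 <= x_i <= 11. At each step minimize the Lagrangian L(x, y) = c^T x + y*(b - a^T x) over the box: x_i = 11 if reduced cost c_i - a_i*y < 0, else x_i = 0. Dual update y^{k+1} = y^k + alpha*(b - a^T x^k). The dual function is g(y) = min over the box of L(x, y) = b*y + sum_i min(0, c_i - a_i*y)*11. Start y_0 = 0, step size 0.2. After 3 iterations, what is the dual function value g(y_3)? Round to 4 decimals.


Dual ascent for LP: min 3*x1 + 14*x2, 3*x1 + 5*x2 = 12, 0 <= x_i <= 11
Step 1: y^k = 0.0, reduced costs: (3.0, 14.0)
  x^k = (0.0, 0.0), subgradient = b - a^T x = 12.0
  y^{k+1} = 0.0 + 0.2*12.0 = 2.4
Step 2: y^k = 2.4, reduced costs: (-4.2, 2.0)
  x^k = (11.0, 0.0), subgradient = b - a^T x = -21.0
  y^{k+1} = 2.4 + 0.2*-21.0 = -1.8
Step 3: y^k = -1.8, reduced costs: (8.4, 23.0)
  x^k = (0.0, 0.0), subgradient = b - a^T x = 12.0
  y^{k+1} = -1.8 + 0.2*12.0 = 0.6
Dual objective at y_3 = 0.6: reduced costs (1.2, 11.0), box minimizer x = (0.0, 0.0)
g(y_3) = b*y + (c1 - a1*y)*x1 + (c2 - a2*y)*x2 = 12*0.6 + 1.2*0.0 + 11.0*0.0 = 7.2 + 0.0 + 0.0 = 7.2


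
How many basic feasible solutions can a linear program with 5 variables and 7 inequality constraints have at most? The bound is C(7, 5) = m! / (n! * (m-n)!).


Each vertex corresponds to some choice of n active constraints out of m, so the number of vertices is at most C(m, n) = m! / (n!(m-n)!).
m = 7, n = 5
Numerator: 7 * 6 * 5 * 4 * 3
Denominator: 5! = 120
C(7, 5) = 21


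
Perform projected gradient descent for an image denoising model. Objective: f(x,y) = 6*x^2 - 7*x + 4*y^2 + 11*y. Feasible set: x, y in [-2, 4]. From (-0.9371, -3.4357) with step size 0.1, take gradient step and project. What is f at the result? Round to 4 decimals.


Step 1: Compute gradient at (-0.9371, -3.4357).
grad_x = 2*6*-0.9371 - 7 = -18.2452
grad_y = 2*4*-3.4357 + 11 = -16.4856
Step 2: Gradient step.
x_raw = -0.9371 - 0.1*-18.2452 = 0.8874
y_raw = -3.4357 - 0.1*-16.4856 = -1.7871
Step 3: Project onto [-2, 4].
x_proj = clip(0.8874) = 0.8874
y_proj = clip(-1.7871) = -1.7871
Step 4: Evaluate f.
f(0.8874, -1.7871) = -8.3699


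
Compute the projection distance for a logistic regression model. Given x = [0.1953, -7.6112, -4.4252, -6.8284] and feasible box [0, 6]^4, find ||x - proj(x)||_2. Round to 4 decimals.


Project each component onto [0, 6].
clip(0.1953) = 0.1953, clip(-7.6112) = 0.0, clip(-4.4252) = 0.0, clip(-6.8284) = 0.0
Projection = [0.1953, 0.0, 0.0, 0.0]
Squared diffs: [0.0, 57.9304, 19.5824, 46.627]
Distance = sqrt(124.1398) = 11.1418


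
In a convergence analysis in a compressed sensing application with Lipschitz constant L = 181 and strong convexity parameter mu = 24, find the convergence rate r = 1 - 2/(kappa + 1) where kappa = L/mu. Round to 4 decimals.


Step 1: Compute the condition number.
kappa = L/mu = 181/24 = 7.5417
Step 2: Compute the convergence rate.
r = 1 - 2/(kappa + 1) = 1 - 2*mu/(L + mu) = (L - mu)/(L + mu) = 157/205 = 0.7659


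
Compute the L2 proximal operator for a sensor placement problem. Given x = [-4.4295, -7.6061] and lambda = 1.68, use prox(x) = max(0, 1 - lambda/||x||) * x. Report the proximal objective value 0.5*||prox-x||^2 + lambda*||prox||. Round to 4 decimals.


Step 1: Compute ||x||.
||x|| = 8.8019
Step 2: Compute scaling factor.
scale = max(0, 1 - 1.68/8.8019) = 0.8091
Step 3: prox(x) = [-3.584, -6.1543]
||prox(x)|| = 7.1219
Step 4: Proximal objective.
0.5*||prox-x||^2 = 1.4112
lambda*||prox|| = 11.9648
Total = 13.376


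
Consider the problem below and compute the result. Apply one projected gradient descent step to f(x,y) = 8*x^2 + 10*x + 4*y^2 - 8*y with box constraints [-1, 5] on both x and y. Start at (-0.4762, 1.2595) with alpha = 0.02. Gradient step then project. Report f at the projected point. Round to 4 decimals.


Step 1: Compute gradient at (-0.4762, 1.2595).
grad_x = 2*8*-0.4762 + 10 = 2.3808
grad_y = 2*4*1.2595 - 8 = 2.076
Step 2: Gradient step.
x_raw = -0.4762 - 0.02*2.3808 = -0.5238
y_raw = 1.2595 - 0.02*2.076 = 1.218
Step 3: Project onto [-1, 5].
x_proj = clip(-0.5238) = -0.5238
y_proj = clip(1.218) = 1.218
Step 4: Evaluate f.
f(-0.5238, 1.218) = -6.853


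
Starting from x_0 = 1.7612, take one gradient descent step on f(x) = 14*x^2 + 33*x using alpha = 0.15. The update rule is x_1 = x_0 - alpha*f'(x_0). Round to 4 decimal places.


We compute the gradient at x_0 and apply the update.
f'(x) = 28*x + 33
f'(1.7612) = 28*1.7612 + 33 = 82.3136
x_1 = 1.7612 - 0.15*82.3136 = -10.5858


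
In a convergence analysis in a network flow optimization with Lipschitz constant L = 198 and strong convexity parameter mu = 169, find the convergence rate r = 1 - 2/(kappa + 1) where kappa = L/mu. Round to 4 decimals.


Step 1: Compute the condition number.
kappa = L/mu = 198/169 = 1.1716
Step 2: Compute the convergence rate.
r = 1 - 2/(kappa + 1) = 1 - 2*mu/(L + mu) = (L - mu)/(L + mu) = 29/367 = 0.079


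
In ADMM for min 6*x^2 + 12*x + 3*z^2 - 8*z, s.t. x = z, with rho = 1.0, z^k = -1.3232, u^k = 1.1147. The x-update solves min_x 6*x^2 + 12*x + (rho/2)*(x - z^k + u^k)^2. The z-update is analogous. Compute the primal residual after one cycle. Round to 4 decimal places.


ADMM iteration with rho = 1.0, z^k = -1.3232, u^k = 1.1147
Step 1: x-update.
Minimize 6*x^2 + 12*x + (1.0/2)*(x + 1.3232 + 1.1147)^2
FOC: (2*6 + 1.0)*x = -12 + 1.0*(-1.3232 - 1.1147)
x^{k+1} = -1.1106
Step 2: z-update.
Minimize 3*z^2 - 8*z + (1.0/2)*(-1.1106 - z + 1.1147)^2
FOC: (2*3 + 1.0)*z = 8 + 1.0*(-1.1106 + 1.1147)
z^{k+1} = 1.1434
Step 3: u-update.
u^{k+1} = 1.1147 - 1.1106 - 1.1434 = -1.1393
Step 4: Primal residual = |-1.1106 - 1.1434| = 2.254


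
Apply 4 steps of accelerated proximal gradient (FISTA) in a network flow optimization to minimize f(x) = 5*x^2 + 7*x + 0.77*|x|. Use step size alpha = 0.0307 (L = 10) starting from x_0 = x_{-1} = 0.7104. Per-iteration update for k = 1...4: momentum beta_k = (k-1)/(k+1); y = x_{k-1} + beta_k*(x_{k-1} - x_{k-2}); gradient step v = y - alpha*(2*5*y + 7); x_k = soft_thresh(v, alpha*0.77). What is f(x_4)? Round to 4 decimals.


FISTA on f(x) = 5*x^2 + 7*x + 0.77*|x|
L = 10, alpha = 0.0307
Iteration 1: beta = 0.0, y = 0.7104 + 0.0*(0.7104 - 0.7104) = 0.7104
  grad(y) = 14.104, v = y - alpha*grad = 0.2774
  prox(v) = soft_thresh(0.2774, 0.0236) = 0.2538
Iteration 2: beta = 0.3333, y = 0.2538 + 0.3333*(0.2538 - 0.7104) = 0.1016
  grad(y) = 8.0156, v = y - alpha*grad = -0.1445
  prox(v) = soft_thresh(-0.1445, 0.0236) = -0.1209
Iteration 3: beta = 0.5, y = -0.1209 + 0.5*(-0.1209 - 0.2538) = -0.3082
  grad(y) = 3.9179, v = y - alpha*grad = -0.4285
  prox(v) = soft_thresh(-0.4285, 0.0236) = -0.4048
Iteration 4: beta = 0.6, y = -0.4048 + 0.6*(-0.4048 + 0.1209) = -0.5752
  grad(y) = 1.2477, v = y - alpha*grad = -0.6135
  prox(v) = soft_thresh(-0.6135, 0.0236) = -0.5899
f(x_4) = 5*(-0.5899)^2 + 7*(-0.5899) + 0.77*|-0.5899| = -1.9352


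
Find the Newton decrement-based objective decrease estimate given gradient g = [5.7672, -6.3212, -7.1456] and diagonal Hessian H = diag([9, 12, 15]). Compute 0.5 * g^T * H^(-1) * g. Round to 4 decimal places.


Step 1: H is diagonal, so H^(-1) * g = [0.6408, -0.5268, -0.4764].
Step 2: g^T H^(-1) g = sum_i g_i^2 / H_ii
  = (5.7672)^2/9 + (-6.3212)^2/12 + (-7.1456)^2/15
  = 3.6956 + 3.3298 + 3.404 = 10.4294
Step 3: Objective decrease = 0.5 * g^T H^(-1) g = 5.2147


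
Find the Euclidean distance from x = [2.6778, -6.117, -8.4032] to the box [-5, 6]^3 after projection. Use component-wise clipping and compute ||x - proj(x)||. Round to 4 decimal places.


Project each component onto [-5, 6].
clip(2.6778) = 2.6778, clip(-6.117) = -5.0, clip(-8.4032) = -5.0
Projection = [2.6778, -5.0, -5.0]
Squared diffs: [0.0, 1.2477, 11.5818]
Distance = sqrt(12.8295) = 3.5818


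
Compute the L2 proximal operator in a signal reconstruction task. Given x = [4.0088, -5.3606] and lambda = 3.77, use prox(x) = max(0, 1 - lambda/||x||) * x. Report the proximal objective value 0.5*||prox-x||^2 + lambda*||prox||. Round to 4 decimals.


Step 1: Compute ||x||.
||x|| = 6.6938
Step 2: Compute scaling factor.
scale = max(0, 1 - 3.77/6.6938) = 0.4368
Step 3: prox(x) = [1.751, -2.3415]
||prox(x)|| = 2.9238
Step 4: Proximal objective.
0.5*||prox-x||^2 = 7.1065
lambda*||prox|| = 11.0227
Total = 18.129


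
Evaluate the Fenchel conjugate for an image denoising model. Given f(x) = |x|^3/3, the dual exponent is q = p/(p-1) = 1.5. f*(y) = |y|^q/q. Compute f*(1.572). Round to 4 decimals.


The conjugate exponent q satisfies 1/p + 1/q = 1.
p = 3, so q = 3/(3 - 1) = 1.5
|y|^q = 1.572^1.5 = 1.971
f*(1.572) = 1.971 / 1.5 = 1.314


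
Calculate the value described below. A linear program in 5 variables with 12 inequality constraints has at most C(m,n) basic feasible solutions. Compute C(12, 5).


Each vertex corresponds to some choice of n active constraints out of m, so the number of vertices is at most C(m, n) = m! / (n!(m-n)!).
m = 12, n = 5
Numerator: 12 * 11 * 10 * 9 * 8
Denominator: 5! = 120
C(12, 5) = 792


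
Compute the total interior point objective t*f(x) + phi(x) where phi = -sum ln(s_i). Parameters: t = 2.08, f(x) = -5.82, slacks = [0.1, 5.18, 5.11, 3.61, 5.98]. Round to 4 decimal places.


Step 1: Compute log-barrier.
ln values: [-2.3026, 1.6448, 1.6312, 1.2837, 1.7884]
phi = -(-2.3026 + 1.6448 + 1.6312 + 1.2837 + 1.7884) = -4.0455
Step 2: Compute augmented objective.
t*f(x) = 2.08*-5.82 = -12.1056
Total = -12.1056 - 4.0455 = -16.1511


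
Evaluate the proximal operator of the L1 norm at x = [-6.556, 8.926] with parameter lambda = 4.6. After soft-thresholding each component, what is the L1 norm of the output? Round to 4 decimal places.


Soft-thresholding with lambda = 4.6:
prox(-6.556) = sign(-6.556)*max(|-6.556| - 4.6, 0) = -1.956
prox(8.926) = sign(8.926)*max(|8.926| - 4.6, 0) = 4.326
prox(x) = [-1.956, 4.326]
||prox(x)||_1 = 1.956 + 4.326 = 6.282


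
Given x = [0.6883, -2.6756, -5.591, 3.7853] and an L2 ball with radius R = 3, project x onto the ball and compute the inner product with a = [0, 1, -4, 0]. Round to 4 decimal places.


Step 1: Compute ||x|| (intermediates to 6 decimals).
||x|| = sqrt(0.6883^2 + (-2.6756)^2 + (-5.591)^2 + 3.7853^2) = 7.295229
Step 2: Project.
Since ||x|| > R, scale = R/||x|| = 3/7.295229 = 0.411228, proj(x) = scale * x
proj(x) = [0.283048, -1.100282, -2.299176, 1.556621]
Step 3: Dot product.
a^T * proj(x) = 0*0.283048 + 1*(-1.100282) - 4*(-2.299176) + 0*1.556621 = 8.0964


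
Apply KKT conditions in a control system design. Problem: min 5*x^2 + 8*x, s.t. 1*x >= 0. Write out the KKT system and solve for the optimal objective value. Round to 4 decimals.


Step 1: Try lambda = 0 (constraint inactive).
x_unc = -8/(2*5) = -0.8
Check: 1*-0.8 = -0.8 < 0 -- violated!
Step 2: Constraint must be active: 1*x = 0
x* = 0/1 = 0.0
lambda = (2*5*0.0 + 8)/1 = 8.0
Step 3: Compute optimal value.
f(x*) = 5*0.0^2 + 8*0.0 = 0.0


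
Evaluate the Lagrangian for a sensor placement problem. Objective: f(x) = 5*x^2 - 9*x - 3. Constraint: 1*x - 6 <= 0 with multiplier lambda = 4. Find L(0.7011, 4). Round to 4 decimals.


Step 1: Evaluate f(x).
f(0.7011) = 5*0.7011^2 - 9*0.7011 - 3 = -6.8522
Step 2: Evaluate g(x).
g(0.7011) = 1*0.7011 - 6 = -5.2989
Step 3: Compute Lagrangian.
L = -6.8522 + 4*-5.2989 = -28.0478


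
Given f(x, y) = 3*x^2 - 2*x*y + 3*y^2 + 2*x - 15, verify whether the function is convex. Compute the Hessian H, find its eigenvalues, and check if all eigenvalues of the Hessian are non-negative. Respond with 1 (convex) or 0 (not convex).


The Hessian of f(x,y) = 3*x^2 - 2*x*y + 3*y^2 + 2*x - 15 is:
H = [[6, -2], [-2, 6]]
Trace = 6 + 6 = 12
Determinant = 6*6 - (-2)^2 = 32
Discriminant = (12)^2 - 4*32 = 16.0
Eigenvalues: lambda_1 = 4.0, lambda_2 = 8.0
The function is convex.

1


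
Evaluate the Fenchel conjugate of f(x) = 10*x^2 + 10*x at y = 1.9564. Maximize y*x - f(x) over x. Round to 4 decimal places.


f*(y) = sup_x {y*x - a*x^2 - b*x} = sup_x {(y-b)*x - a*x^2}
FOC: (y - b) - 2a*x = 0 => x* = (y - b)/(2a)
x* = (1.9564 - 10)/(2*10) = -0.4022
f*(1.9564) = (y-b)^2/(4a) = (1.9564 - 10)^2/(4*10)
= 64.6995/40 = 1.6175


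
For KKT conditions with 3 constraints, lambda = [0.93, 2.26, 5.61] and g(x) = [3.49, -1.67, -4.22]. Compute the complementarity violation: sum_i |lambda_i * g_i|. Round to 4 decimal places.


KKT complementary slackness check:
lambda_1 * g_1 = 0.93 * 3.49 = 3.2457
lambda_2 * g_2 = 2.26 * -1.67 = -3.7742
lambda_3 * g_3 = 5.61 * -4.22 = -23.6742
Total violation = 3.2457 + 3.7742 + 23.6742 = 30.6941


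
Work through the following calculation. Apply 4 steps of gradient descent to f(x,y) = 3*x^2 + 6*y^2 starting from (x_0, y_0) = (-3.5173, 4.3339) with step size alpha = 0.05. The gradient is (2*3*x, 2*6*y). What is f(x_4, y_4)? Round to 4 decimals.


Gradient descent on f(x,y) = 3*x^2 + 6*y^2.
Starting point: (-3.5173, 4.3339), alpha = 0.05
Step 1: grad_x = 2*3*-3.5173 = -21.1038, grad_y = 2*6*4.3339 = 52.0068
  x_1 = -3.5173 - 0.05*-21.1038 = -2.4621
  y_1 = 4.3339 - 0.05*52.0068 = 1.7336
Step 2: grad_x = 2*3*-2.4621 = -14.7727, grad_y = 2*6*1.7336 = 20.8027
  x_2 = -2.4621 - 0.05*-14.7727 = -1.7235
  y_2 = 1.7336 - 0.05*20.8027 = 0.6934
Step 3: grad_x = 2*3*-1.7235 = -10.3409, grad_y = 2*6*0.6934 = 8.3211
  x_3 = -1.7235 - 0.05*-10.3409 = -1.2064
  y_3 = 0.6934 - 0.05*8.3211 = 0.2774
Step 4: grad_x = 2*3*-1.2064 = -7.2386, grad_y = 2*6*0.2774 = 3.3284
  x_4 = -1.2064 - 0.05*-7.2386 = -0.8445
  y_4 = 0.2774 - 0.05*3.3284 = 0.1109
f(-0.8445, 0.1109) = 3*(-0.8445)^2 + 6*0.1109^2 = 2.2134


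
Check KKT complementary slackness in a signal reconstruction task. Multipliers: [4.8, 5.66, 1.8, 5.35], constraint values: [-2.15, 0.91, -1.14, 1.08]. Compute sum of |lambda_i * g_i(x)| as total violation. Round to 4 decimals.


KKT complementary slackness check:
lambda_1 * g_1 = 4.8 * -2.15 = -10.32
lambda_2 * g_2 = 5.66 * 0.91 = 5.1506
lambda_3 * g_3 = 1.8 * -1.14 = -2.052
lambda_4 * g_4 = 5.35 * 1.08 = 5.778
Total violation = 10.32 + 5.1506 + 2.052 + 5.778 = 23.3006


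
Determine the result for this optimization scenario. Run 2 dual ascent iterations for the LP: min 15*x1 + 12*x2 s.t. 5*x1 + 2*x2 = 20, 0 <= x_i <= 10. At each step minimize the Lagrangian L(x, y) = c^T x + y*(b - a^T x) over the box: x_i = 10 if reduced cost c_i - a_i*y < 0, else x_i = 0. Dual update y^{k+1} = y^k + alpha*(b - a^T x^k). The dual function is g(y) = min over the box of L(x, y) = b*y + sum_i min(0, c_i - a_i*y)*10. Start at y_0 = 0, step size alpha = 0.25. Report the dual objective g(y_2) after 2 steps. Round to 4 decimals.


Dual ascent for LP: min 15*x1 + 12*x2, 5*x1 + 2*x2 = 20, 0 <= x_i <= 10
Step 1: y^k = 0.0, reduced costs: (15.0, 12.0)
  x^k = (0.0, 0.0), subgradient = b - a^T x = 20.0
  y^{k+1} = 0.0 + 0.25*20.0 = 5.0
Step 2: y^k = 5.0, reduced costs: (-10.0, 2.0)
  x^k = (10.0, 0.0), subgradient = b - a^T x = -30.0
  y^{k+1} = 5.0 + 0.25*-30.0 = -2.5
Dual objective at y_2 = -2.5: reduced costs (27.5, 17.0), box minimizer x = (0.0, 0.0)
g(y_2) = b*y + (c1 - a1*y)*x1 + (c2 - a2*y)*x2 = 20*(-2.5) + 27.5*0.0 + 17.0*0.0 = -50.0 + 0.0 + 0.0 = -50.0


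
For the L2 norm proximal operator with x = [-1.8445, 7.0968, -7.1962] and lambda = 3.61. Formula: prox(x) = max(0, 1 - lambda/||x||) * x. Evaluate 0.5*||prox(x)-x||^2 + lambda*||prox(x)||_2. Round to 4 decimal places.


Step 1: Compute ||x||.
||x|| = 10.2739
Step 2: Compute scaling factor.
scale = max(0, 1 - 3.61/10.2739) = 0.6486
Step 3: prox(x) = [-1.1964, 4.6031, -4.6676]
||prox(x)|| = 6.6639
Step 4: Proximal objective.
0.5*||prox-x||^2 = 6.5161
lambda*||prox|| = 24.0567
Total = 30.5726


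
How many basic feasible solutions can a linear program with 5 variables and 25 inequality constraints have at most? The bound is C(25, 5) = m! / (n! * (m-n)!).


Each vertex corresponds to some choice of n active constraints out of m, so the number of vertices is at most C(m, n) = m! / (n!(m-n)!).
m = 25, n = 5
Numerator: 25 * 24 * 23 * 22 * 21
Denominator: 5! = 120
C(25, 5) = 53130


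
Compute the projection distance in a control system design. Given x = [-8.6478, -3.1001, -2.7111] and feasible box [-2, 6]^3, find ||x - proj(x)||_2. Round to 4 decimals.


Project each component onto [-2, 6].
clip(-8.6478) = -2.0, clip(-3.1001) = -2.0, clip(-2.7111) = -2.0
Projection = [-2.0, -2.0, -2.0]
Squared diffs: [44.1932, 1.2102, 0.5057]
Distance = sqrt(45.9091) = 6.7756


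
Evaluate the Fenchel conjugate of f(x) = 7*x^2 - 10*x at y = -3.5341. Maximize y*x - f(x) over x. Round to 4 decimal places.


f*(y) = sup_x {y*x - a*x^2 - b*x} = sup_x {(y-b)*x - a*x^2}
FOC: (y - b) - 2a*x = 0 => x* = (y - b)/(2a)
x* = (-3.5341 + 10)/(2*7) = 0.4619
f*(-3.5341) = (y-b)^2/(4a) = (-3.5341 + 10)^2/(4*7)
= 41.8079/28 = 1.4931


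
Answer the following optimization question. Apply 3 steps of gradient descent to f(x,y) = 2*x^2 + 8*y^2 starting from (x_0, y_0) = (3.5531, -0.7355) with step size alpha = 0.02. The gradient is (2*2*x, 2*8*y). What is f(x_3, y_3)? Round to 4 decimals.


Gradient descent on f(x,y) = 2*x^2 + 8*y^2.
Starting point: (3.5531, -0.7355), alpha = 0.02
Step 1: grad_x = 2*2*3.5531 = 14.2124, grad_y = 2*8*-0.7355 = -11.768
  x_1 = 3.5531 - 0.02*14.2124 = 3.2689
  y_1 = -0.7355 - 0.02*-11.768 = -0.5001
Step 2: grad_x = 2*2*3.2689 = 13.0754, grad_y = 2*8*-0.5001 = -8.0022
  x_2 = 3.2689 - 0.02*13.0754 = 3.0073
  y_2 = -0.5001 - 0.02*-8.0022 = -0.3401
Step 3: grad_x = 2*2*3.0073 = 12.0294, grad_y = 2*8*-0.3401 = -5.4415
  x_3 = 3.0073 - 0.02*12.0294 = 2.7668
  y_3 = -0.3401 - 0.02*-5.4415 = -0.2313
f(2.7668, -0.2313) = 2*2.7668^2 + 8*(-0.2313)^2 = 15.7377


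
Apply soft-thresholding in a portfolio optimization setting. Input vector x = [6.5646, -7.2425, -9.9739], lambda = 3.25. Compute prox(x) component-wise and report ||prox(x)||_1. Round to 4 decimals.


Soft-thresholding with lambda = 3.25:
prox(6.5646) = sign(6.5646)*max(|6.5646| - 3.25, 0) = 3.3146
prox(-7.2425) = sign(-7.2425)*max(|-7.2425| - 3.25, 0) = -3.9925
prox(-9.9739) = sign(-9.9739)*max(|-9.9739| - 3.25, 0) = -6.7239
prox(x) = [3.3146, -3.9925, -6.7239]
||prox(x)||_1 = 3.3146 + 3.9925 + 6.7239 = 14.031


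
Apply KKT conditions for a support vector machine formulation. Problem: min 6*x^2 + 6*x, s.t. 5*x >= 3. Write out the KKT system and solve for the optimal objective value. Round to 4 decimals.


Step 1: Try lambda = 0 (constraint inactive).
x_unc = -6/(2*6) = -0.5
Check: 5*-0.5 = -2.5 < 3 -- violated!
Step 2: Constraint must be active: 5*x = 3
x* = 3/5 = 0.6
lambda = (2*6*0.6 + 6)/5 = 2.64
Step 3: Compute optimal value.
f(x*) = 6*0.6^2 + 6*0.6 = 5.76


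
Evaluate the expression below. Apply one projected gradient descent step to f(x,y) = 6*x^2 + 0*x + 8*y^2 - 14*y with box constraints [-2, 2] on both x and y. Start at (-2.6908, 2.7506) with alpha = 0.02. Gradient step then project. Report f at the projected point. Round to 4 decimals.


Step 1: Compute gradient at (-2.6908, 2.7506).
grad_x = 2*6*-2.6908 + 0 = -32.2896
grad_y = 2*8*2.7506 - 14 = 30.0096
Step 2: Gradient step.
x_raw = -2.6908 - 0.02*-32.2896 = -2.045
y_raw = 2.7506 - 0.02*30.0096 = 2.1504
Step 3: Project onto [-2, 2].
x_proj = clip(-2.045) = -2.0
y_proj = clip(2.1504) = 2.0
Step 4: Evaluate f.
f(-2.0, 2.0) = 28.0


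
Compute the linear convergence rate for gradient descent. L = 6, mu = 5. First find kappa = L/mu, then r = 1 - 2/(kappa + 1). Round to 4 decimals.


Step 1: Compute the condition number.
kappa = L/mu = 6/5 = 1.2
Step 2: Compute the convergence rate.
r = 1 - 2/(kappa + 1) = 1 - 2*mu/(L + mu) = (L - mu)/(L + mu) = 1/11 = 0.0909


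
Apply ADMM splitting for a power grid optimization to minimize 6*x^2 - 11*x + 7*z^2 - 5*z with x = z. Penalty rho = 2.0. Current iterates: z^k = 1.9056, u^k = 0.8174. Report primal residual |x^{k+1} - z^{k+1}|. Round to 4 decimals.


ADMM iteration with rho = 2.0, z^k = 1.9056, u^k = 0.8174
Step 1: x-update.
Minimize 6*x^2 - 11*x + (2.0/2)*(x - 1.9056 + 0.8174)^2
FOC: (2*6 + 2.0)*x = 11 + 2.0*(1.9056 - 0.8174)
x^{k+1} = 0.9412
Step 2: z-update.
Minimize 7*z^2 - 5*z + (2.0/2)*(0.9412 - z + 0.8174)^2
FOC: (2*7 + 2.0)*z = 5 + 2.0*(0.9412 + 0.8174)
z^{k+1} = 0.5323
Step 3: u-update.
u^{k+1} = 0.8174 + 0.9412 - 0.5323 = 1.2263
Step 4: Primal residual = |0.9412 - 0.5323| = 0.4089


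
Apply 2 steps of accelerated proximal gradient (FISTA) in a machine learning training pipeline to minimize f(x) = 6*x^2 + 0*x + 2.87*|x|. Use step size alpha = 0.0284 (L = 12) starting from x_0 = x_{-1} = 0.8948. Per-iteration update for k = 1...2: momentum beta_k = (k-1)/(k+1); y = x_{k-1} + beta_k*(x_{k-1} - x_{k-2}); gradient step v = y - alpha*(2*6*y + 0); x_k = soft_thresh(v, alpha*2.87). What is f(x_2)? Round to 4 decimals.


FISTA on f(x) = 6*x^2 + 0*x + 2.87*|x|
L = 12, alpha = 0.0284
Iteration 1: beta = 0.0, y = 0.8948 + 0.0*(0.8948 - 0.8948) = 0.8948
  grad(y) = 10.7376, v = y - alpha*grad = 0.5899
  prox(v) = soft_thresh(0.5899, 0.0815) = 0.5083
Iteration 2: beta = 0.3333, y = 0.5083 + 0.3333*(0.5083 - 0.8948) = 0.3795
  grad(y) = 4.5543, v = y - alpha*grad = 0.2502
  prox(v) = soft_thresh(0.2502, 0.0815) = 0.1687
f(x_2) = 6*0.1687^2 + 0*0.1687 + 2.87*|0.1687| = 0.6548


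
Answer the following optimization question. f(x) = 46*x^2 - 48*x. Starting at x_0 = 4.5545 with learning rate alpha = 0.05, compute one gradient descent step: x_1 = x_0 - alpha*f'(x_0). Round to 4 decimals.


We compute the gradient at x_0 and apply the update.
f'(x) = 92*x - 48
f'(4.5545) = 92*4.5545 - 48 = 371.014
x_1 = 4.5545 - 0.05*371.014 = -13.9962


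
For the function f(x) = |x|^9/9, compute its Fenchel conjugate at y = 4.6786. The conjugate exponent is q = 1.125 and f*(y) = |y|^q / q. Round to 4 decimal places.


The conjugate exponent q satisfies 1/p + 1/q = 1.
p = 9, so q = 9/(9 - 1) = 1.125
|y|^q = 4.6786^1.125 = 5.6739
f*(4.6786) = 5.6739 / 1.125 = 5.0435


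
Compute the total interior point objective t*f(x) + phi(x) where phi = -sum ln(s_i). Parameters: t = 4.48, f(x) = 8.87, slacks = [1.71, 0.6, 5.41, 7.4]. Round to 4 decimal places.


Step 1: Compute log-barrier.
ln values: [0.5365, -0.5108, 1.6882, 2.0015]
phi = -(0.5365 - 0.5108 + 1.6882 + 2.0015) = -3.7154
Step 2: Compute augmented objective.
t*f(x) = 4.48*8.87 = 39.7376
Total = 39.7376 - 3.7154 = 36.0222


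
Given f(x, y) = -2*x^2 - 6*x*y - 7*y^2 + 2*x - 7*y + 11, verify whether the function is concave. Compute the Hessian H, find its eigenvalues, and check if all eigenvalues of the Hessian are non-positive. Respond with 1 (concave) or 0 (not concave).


The Hessian of f(x,y) = -2*x^2 - 6*x*y - 7*y^2 + 2*x - 7*y + 11 is:
H = [[-4, -6], [-6, -14]]
Trace = -4 - 14 = -18
Determinant = -4*-14 - (-6)^2 = 20
Discriminant = (-18)^2 - 4*20 = 244.0
Eigenvalues: lambda_1 = -16.8102, lambda_2 = -1.1898
The function is concave.

1


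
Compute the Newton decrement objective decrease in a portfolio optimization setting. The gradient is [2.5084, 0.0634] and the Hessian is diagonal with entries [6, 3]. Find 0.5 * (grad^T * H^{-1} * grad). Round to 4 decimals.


Step 1: H is diagonal, so H^(-1) * g = [0.4181, 0.0211].
Step 2: g^T H^(-1) g = sum_i g_i^2 / H_ii
  = (2.5084)^2/6 + (0.0634)^2/3
  = 1.0487 + 0.0013 = 1.05
Step 3: Objective decrease = 0.5 * g^T H^(-1) g = 0.525


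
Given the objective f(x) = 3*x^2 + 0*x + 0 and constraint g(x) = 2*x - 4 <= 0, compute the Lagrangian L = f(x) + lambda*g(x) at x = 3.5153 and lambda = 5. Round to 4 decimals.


Step 1: Evaluate f(x).
f(3.5153) = 3*3.5153^2 + 0*3.5153 + 0 = 37.072
Step 2: Evaluate g(x).
g(3.5153) = 2*3.5153 - 4 = 3.0306
Step 3: Compute Lagrangian.
L = 37.072 + 5*3.0306 = 52.225


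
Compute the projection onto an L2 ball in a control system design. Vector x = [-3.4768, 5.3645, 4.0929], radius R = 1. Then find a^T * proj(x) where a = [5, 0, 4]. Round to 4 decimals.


Step 1: Compute ||x|| (intermediates to 6 decimals).
||x|| = sqrt((-3.4768)^2 + 5.3645^2 + 4.0929^2) = 7.590641
Step 2: Project.
Since ||x|| > R, scale = R/||x|| = 1/7.590641 = 0.131741, proj(x) = scale * x
proj(x) = [-0.458037, 0.706725, 0.539203]
Step 3: Dot product.
a^T * proj(x) = 5*(-0.458037) + 0*0.706725 + 4*0.539203 = -0.1334


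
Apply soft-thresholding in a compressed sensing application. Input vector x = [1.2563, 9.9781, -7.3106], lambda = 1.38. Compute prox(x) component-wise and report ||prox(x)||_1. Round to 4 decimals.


Soft-thresholding with lambda = 1.38:
prox(1.2563) = sign(1.2563)*max(|1.2563| - 1.38, 0) = 0.0
prox(9.9781) = sign(9.9781)*max(|9.9781| - 1.38, 0) = 8.5981
prox(-7.3106) = sign(-7.3106)*max(|-7.3106| - 1.38, 0) = -5.9306
prox(x) = [0.0, 8.5981, -5.9306]
||prox(x)||_1 = 0.0 + 8.5981 + 5.9306 = 14.5287


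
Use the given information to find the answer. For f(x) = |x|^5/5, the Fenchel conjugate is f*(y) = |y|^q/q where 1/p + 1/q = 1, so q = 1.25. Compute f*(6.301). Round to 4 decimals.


The conjugate exponent q satisfies 1/p + 1/q = 1.
p = 5, so q = 5/(5 - 1) = 1.25
|y|^q = 6.301^1.25 = 9.983
f*(6.301) = 9.983 / 1.25 = 7.9864


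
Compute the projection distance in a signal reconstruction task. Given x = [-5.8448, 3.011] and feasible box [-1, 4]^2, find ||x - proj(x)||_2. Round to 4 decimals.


Project each component onto [-1, 4].
clip(-5.8448) = -1.0, clip(3.011) = 3.011
Projection = [-1.0, 3.011]
Squared diffs: [23.4721, 0.0]
Distance = sqrt(23.4721) = 4.8448


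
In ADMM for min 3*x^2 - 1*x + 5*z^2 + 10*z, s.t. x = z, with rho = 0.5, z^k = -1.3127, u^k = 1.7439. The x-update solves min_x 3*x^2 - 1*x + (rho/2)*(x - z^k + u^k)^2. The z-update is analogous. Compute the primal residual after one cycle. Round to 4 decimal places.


ADMM iteration with rho = 0.5, z^k = -1.3127, u^k = 1.7439
Step 1: x-update.
Minimize 3*x^2 - 1*x + (0.5/2)*(x + 1.3127 + 1.7439)^2
FOC: (2*3 + 0.5)*x = 1 + 0.5*(-1.3127 - 1.7439)
x^{k+1} = -0.0813
Step 2: z-update.
Minimize 5*z^2 + 10*z + (0.5/2)*(-0.0813 - z + 1.7439)^2
FOC: (2*5 + 0.5)*z = -10 + 0.5*(-0.0813 + 1.7439)
z^{k+1} = -0.8732
Step 3: u-update.
u^{k+1} = 1.7439 - 0.0813 + 0.8732 = 2.5358
Step 4: Primal residual = |-0.0813 + 0.8732| = 0.7919


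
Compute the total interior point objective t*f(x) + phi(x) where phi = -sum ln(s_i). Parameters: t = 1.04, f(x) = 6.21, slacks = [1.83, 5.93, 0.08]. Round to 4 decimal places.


Step 1: Compute log-barrier.
ln values: [0.6043, 1.78, -2.5257]
phi = -(0.6043 + 1.78 - 2.5257) = 0.1414
Step 2: Compute augmented objective.
t*f(x) = 1.04*6.21 = 6.4584
Total = 6.4584 + 0.1414 = 6.5998


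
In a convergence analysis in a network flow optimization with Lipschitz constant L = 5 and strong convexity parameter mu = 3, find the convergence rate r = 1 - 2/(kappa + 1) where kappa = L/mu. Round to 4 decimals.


Step 1: Compute the condition number.
kappa = L/mu = 5/3 = 1.6667
Step 2: Compute the convergence rate.
r = 1 - 2/(kappa + 1) = 1 - 2*mu/(L + mu) = (L - mu)/(L + mu) = 2/8 = 0.25


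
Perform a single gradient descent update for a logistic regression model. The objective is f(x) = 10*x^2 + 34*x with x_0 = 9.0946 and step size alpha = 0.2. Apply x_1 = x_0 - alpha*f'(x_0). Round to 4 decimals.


We compute the gradient at x_0 and apply the update.
f'(x) = 20*x + 34
f'(9.0946) = 20*9.0946 + 34 = 215.892
x_1 = 9.0946 - 0.2*215.892 = -34.0838


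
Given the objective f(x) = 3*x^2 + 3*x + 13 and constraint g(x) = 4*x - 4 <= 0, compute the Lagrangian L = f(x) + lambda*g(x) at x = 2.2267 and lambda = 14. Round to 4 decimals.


Step 1: Evaluate f(x).
f(2.2267) = 3*2.2267^2 + 3*2.2267 + 13 = 34.5547
Step 2: Evaluate g(x).
g(2.2267) = 4*2.2267 - 4 = 4.9068
Step 3: Compute Lagrangian.
L = 34.5547 + 14*4.9068 = 103.2499


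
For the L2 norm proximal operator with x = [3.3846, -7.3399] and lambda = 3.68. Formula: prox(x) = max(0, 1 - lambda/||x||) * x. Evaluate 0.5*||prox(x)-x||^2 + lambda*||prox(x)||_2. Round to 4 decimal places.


Step 1: Compute ||x||.
||x|| = 8.0827
Step 2: Compute scaling factor.
scale = max(0, 1 - 3.68/8.0827) = 0.5447
Step 3: prox(x) = [1.8436, -3.9981]
||prox(x)|| = 4.4027
Step 4: Proximal objective.
0.5*||prox-x||^2 = 6.7712
lambda*||prox|| = 16.2019
Total = 22.973


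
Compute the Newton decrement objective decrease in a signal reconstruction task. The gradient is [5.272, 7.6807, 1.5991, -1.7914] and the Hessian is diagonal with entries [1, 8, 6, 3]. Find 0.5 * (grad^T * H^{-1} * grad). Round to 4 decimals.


Step 1: H is diagonal, so H^(-1) * g = [5.272, 0.9601, 0.2665, -0.5971].
Step 2: g^T H^(-1) g = sum_i g_i^2 / H_ii
  = (5.272)^2/1 + (7.6807)^2/8 + (1.5991)^2/6 + (-1.7914)^2/3
  = 27.794 + 7.3741 + 0.4262 + 1.0697 = 36.664
Step 3: Objective decrease = 0.5 * g^T H^(-1) g = 18.332


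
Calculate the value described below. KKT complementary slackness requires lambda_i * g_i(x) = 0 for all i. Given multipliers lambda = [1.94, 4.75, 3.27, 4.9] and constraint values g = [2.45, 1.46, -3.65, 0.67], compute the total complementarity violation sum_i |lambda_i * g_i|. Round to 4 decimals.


KKT complementary slackness check:
lambda_1 * g_1 = 1.94 * 2.45 = 4.753
lambda_2 * g_2 = 4.75 * 1.46 = 6.935
lambda_3 * g_3 = 3.27 * -3.65 = -11.9355
lambda_4 * g_4 = 4.9 * 0.67 = 3.283
Total violation = 4.753 + 6.935 + 11.9355 + 3.283 = 26.9065


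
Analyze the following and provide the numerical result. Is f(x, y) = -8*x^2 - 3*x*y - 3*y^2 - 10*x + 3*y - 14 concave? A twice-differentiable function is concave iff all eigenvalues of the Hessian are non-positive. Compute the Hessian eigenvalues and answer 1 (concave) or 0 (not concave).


The Hessian of f(x,y) = -8*x^2 - 3*x*y - 3*y^2 - 10*x + 3*y - 14 is:
H = [[-16, -3], [-3, -6]]
Trace = -16 - 6 = -22
Determinant = -16*-6 - (-3)^2 = 87
Discriminant = (-22)^2 - 4*87 = 136.0
Eigenvalues: lambda_1 = -16.831, lambda_2 = -5.169
The function is concave.

1


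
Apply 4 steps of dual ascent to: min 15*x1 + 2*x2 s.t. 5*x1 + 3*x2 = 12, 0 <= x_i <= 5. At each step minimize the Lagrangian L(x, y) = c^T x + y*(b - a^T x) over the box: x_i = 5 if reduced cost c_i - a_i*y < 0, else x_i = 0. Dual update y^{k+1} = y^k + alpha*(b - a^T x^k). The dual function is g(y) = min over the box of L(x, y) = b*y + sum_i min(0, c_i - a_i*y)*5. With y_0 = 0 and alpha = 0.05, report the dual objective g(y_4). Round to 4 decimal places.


Dual ascent for LP: min 15*x1 + 2*x2, 5*x1 + 3*x2 = 12, 0 <= x_i <= 5
Step 1: y^k = 0.0, reduced costs: (15.0, 2.0)
  x^k = (0.0, 0.0), subgradient = b - a^T x = 12.0
  y^{k+1} = 0.0 + 0.05*12.0 = 0.6
Step 2: y^k = 0.6, reduced costs: (12.0, 0.2)
  x^k = (0.0, 0.0), subgradient = b - a^T x = 12.0
  y^{k+1} = 0.6 + 0.05*12.0 = 1.2
Step 3: y^k = 1.2, reduced costs: (9.0, -1.6)
  x^k = (0.0, 5.0), subgradient = b - a^T x = -3.0
  y^{k+1} = 1.2 + 0.05*-3.0 = 1.05
Step 4: y^k = 1.05, reduced costs: (9.75, -1.15)
  x^k = (0.0, 5.0), subgradient = b - a^T x = -3.0
  y^{k+1} = 1.05 + 0.05*-3.0 = 0.9
Dual objective at y_4 = 0.9: reduced costs (10.5, -0.7), box minimizer x = (0.0, 5.0)
g(y_4) = b*y + (c1 - a1*y)*x1 + (c2 - a2*y)*x2 = 12*0.9 + 10.5*0.0 + (-0.7)*5.0 = 10.8 + 0.0 - 3.5 = 7.3


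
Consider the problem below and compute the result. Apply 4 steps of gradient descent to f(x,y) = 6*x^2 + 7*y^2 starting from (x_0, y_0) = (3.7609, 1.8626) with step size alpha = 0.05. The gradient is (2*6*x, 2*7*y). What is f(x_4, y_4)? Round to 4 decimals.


Gradient descent on f(x,y) = 6*x^2 + 7*y^2.
Starting point: (3.7609, 1.8626), alpha = 0.05
Step 1: grad_x = 2*6*3.7609 = 45.1308, grad_y = 2*7*1.8626 = 26.0764
  x_1 = 3.7609 - 0.05*45.1308 = 1.5044
  y_1 = 1.8626 - 0.05*26.0764 = 0.5588
Step 2: grad_x = 2*6*1.5044 = 18.0523, grad_y = 2*7*0.5588 = 7.8229
  x_2 = 1.5044 - 0.05*18.0523 = 0.6017
  y_2 = 0.5588 - 0.05*7.8229 = 0.1676
Step 3: grad_x = 2*6*0.6017 = 7.2209, grad_y = 2*7*0.1676 = 2.3469
  x_3 = 0.6017 - 0.05*7.2209 = 0.2407
  y_3 = 0.1676 - 0.05*2.3469 = 0.0503
Step 4: grad_x = 2*6*0.2407 = 2.8884, grad_y = 2*7*0.0503 = 0.7041
  x_4 = 0.2407 - 0.05*2.8884 = 0.0963
  y_4 = 0.0503 - 0.05*0.7041 = 0.0151
f(0.0963, 0.0151) = 6*0.0963^2 + 7*0.0151^2 = 0.0572


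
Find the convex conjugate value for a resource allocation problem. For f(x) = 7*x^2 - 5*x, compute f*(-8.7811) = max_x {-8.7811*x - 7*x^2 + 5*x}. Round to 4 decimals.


f*(y) = sup_x {y*x - a*x^2 - b*x} = sup_x {(y-b)*x - a*x^2}
FOC: (y - b) - 2a*x = 0 => x* = (y - b)/(2a)
x* = (-8.7811 + 5)/(2*7) = -0.2701
f*(-8.7811) = (y-b)^2/(4a) = (-8.7811 + 5)^2/(4*7)
= 14.2967/28 = 0.5106


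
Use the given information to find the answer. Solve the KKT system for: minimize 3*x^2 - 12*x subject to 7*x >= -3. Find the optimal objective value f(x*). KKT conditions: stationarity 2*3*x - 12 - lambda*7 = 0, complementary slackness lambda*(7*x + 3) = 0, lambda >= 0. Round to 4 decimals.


Step 1: Try lambda = 0 (constraint inactive).
Stationarity: 2*3*x - 12 = 0
x* = 12/(2*3) = 2.0
Check constraint: 7*2.0 = 14.0 >= -3 -- satisfied.
Step 2: Compute optimal value.
f(x*) = 3*2.0^2 - 12*2.0 = -12.0


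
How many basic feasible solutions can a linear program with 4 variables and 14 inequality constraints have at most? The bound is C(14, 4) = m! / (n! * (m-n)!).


Each vertex corresponds to some choice of n active constraints out of m, so the number of vertices is at most C(m, n) = m! / (n!(m-n)!).
m = 14, n = 4
Numerator: 14 * 13 * 12 * 11
Denominator: 4! = 24
C(14, 4) = 1001


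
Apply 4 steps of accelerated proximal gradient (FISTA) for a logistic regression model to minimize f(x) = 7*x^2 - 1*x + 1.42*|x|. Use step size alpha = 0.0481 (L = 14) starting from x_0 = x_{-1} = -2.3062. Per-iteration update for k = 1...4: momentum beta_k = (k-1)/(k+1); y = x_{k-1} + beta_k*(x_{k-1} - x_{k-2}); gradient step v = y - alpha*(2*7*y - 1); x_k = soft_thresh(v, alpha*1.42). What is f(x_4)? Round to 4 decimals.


FISTA on f(x) = 7*x^2 - 1*x + 1.42*|x|
L = 14, alpha = 0.0481
Iteration 1: beta = 0.0, y = -2.3062 + 0.0*(-2.3062 + 2.3062) = -2.3062
  grad(y) = -33.2868, v = y - alpha*grad = -0.7051
  prox(v) = soft_thresh(-0.7051, 0.0683) = -0.6368
Iteration 2: beta = 0.3333, y = -0.6368 + 0.3333*(-0.6368 + 2.3062) = -0.0803
  grad(y) = -2.1247, v = y - alpha*grad = 0.0219
  prox(v) = soft_thresh(0.0219, 0.0683) = 0.0
Iteration 3: beta = 0.5, y = 0.0 + 0.5*(0.0 + 0.6368) = 0.3184
  grad(y) = 3.4576, v = y - alpha*grad = 0.1521
  prox(v) = soft_thresh(0.1521, 0.0683) = 0.0838
Iteration 4: beta = 0.6, y = 0.0838 + 0.6*(0.0838 - 0.0) = 0.1341
  grad(y) = 0.8768, v = y - alpha*grad = 0.0919
  prox(v) = soft_thresh(0.0919, 0.0683) = 0.0236
f(x_4) = 7*0.0236^2 - 1*0.0236 + 1.42*|0.0236| = 0.0138


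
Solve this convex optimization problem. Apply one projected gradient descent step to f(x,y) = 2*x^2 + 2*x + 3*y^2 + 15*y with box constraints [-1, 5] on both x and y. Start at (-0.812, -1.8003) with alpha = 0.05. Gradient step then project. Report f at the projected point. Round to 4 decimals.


Step 1: Compute gradient at (-0.812, -1.8003).
grad_x = 2*2*-0.812 + 2 = -1.248
grad_y = 2*3*-1.8003 + 15 = 4.1982
Step 2: Gradient step.
x_raw = -0.812 - 0.05*-1.248 = -0.7496
y_raw = -1.8003 - 0.05*4.1982 = -2.0102
Step 3: Project onto [-1, 5].
x_proj = clip(-0.7496) = -0.7496
y_proj = clip(-2.0102) = -1.0
Step 4: Evaluate f.
f(-0.7496, -1.0) = -12.3754


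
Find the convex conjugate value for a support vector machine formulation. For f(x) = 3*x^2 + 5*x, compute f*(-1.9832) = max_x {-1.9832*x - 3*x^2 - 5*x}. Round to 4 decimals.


f*(y) = sup_x {y*x - a*x^2 - b*x} = sup_x {(y-b)*x - a*x^2}
FOC: (y - b) - 2a*x = 0 => x* = (y - b)/(2a)
x* = (-1.9832 - 5)/(2*3) = -1.1639
f*(-1.9832) = (y-b)^2/(4a) = (-1.9832 - 5)^2/(4*3)
= 48.7651/12 = 4.0638


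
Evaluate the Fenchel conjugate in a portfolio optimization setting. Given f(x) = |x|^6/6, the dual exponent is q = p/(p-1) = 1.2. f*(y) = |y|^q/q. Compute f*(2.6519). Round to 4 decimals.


The conjugate exponent q satisfies 1/p + 1/q = 1.
p = 6, so q = 6/(6 - 1) = 1.2
|y|^q = 2.6519^1.2 = 3.2231
f*(2.6519) = 3.2231 / 1.2 = 2.6859


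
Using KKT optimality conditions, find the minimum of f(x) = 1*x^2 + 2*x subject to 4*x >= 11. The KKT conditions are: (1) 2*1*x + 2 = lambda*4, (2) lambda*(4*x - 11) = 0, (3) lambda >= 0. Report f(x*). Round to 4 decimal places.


Step 1: Try lambda = 0 (constraint inactive).
x_unc = -2/(2*1) = -1.0
Check: 4*-1.0 = -4.0 < 11 -- violated!
Step 2: Constraint must be active: 4*x = 11
x* = 11/4 = 2.75
lambda = (2*1*2.75 + 2)/4 = 1.875
Step 3: Compute optimal value.
f(x*) = 1*2.75^2 + 2*2.75 = 13.0625


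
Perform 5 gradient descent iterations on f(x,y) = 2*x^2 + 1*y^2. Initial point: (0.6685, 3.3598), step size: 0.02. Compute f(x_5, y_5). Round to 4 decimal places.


Gradient descent on f(x,y) = 2*x^2 + 1*y^2.
Starting point: (0.6685, 3.3598), alpha = 0.02
Step 1: grad_x = 2*2*0.6685 = 2.674, grad_y = 2*1*3.3598 = 6.7196
  x_1 = 0.6685 - 0.02*2.674 = 0.615
  y_1 = 3.3598 - 0.02*6.7196 = 3.2254
Step 2: grad_x = 2*2*0.615 = 2.4601, grad_y = 2*1*3.2254 = 6.4508
  x_2 = 0.615 - 0.02*2.4601 = 0.5658
  y_2 = 3.2254 - 0.02*6.4508 = 3.0964
Step 3: grad_x = 2*2*0.5658 = 2.2633, grad_y = 2*1*3.0964 = 6.1928
  x_3 = 0.5658 - 0.02*2.2633 = 0.5206
  y_3 = 3.0964 - 0.02*6.1928 = 2.9725
Step 4: grad_x = 2*2*0.5206 = 2.0822, grad_y = 2*1*2.9725 = 5.9451
  x_4 = 0.5206 - 0.02*2.0822 = 0.4789
  y_4 = 2.9725 - 0.02*5.9451 = 2.8536
Step 5: grad_x = 2*2*0.4789 = 1.9156, grad_y = 2*1*2.8536 = 5.7073
  x_5 = 0.4789 - 0.02*1.9156 = 0.4406
  y_5 = 2.8536 - 0.02*5.7073 = 2.7395
f(0.4406, 2.7395) = 2*0.4406^2 + 1*2.7395^2 = 7.8931


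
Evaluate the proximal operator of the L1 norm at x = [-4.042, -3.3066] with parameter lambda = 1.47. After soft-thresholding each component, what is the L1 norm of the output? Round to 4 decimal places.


Soft-thresholding with lambda = 1.47:
prox(-4.042) = sign(-4.042)*max(|-4.042| - 1.47, 0) = -2.572
prox(-3.3066) = sign(-3.3066)*max(|-3.3066| - 1.47, 0) = -1.8366
prox(x) = [-2.572, -1.8366]
||prox(x)||_1 = 2.572 + 1.8366 = 4.4086


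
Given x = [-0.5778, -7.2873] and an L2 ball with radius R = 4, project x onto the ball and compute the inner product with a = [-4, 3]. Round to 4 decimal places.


Step 1: Compute ||x|| (intermediates to 6 decimals).
||x|| = sqrt((-0.5778)^2 + (-7.2873)^2) = 7.310171
Step 2: Project.
Since ||x|| > R, scale = R/||x|| = 4/7.310171 = 0.547183, proj(x) = scale * x
proj(x) = [-0.316162, -3.987487]
Step 3: Dot product.
a^T * proj(x) = -4*(-0.316162) + 3*(-3.987487) = -10.6978


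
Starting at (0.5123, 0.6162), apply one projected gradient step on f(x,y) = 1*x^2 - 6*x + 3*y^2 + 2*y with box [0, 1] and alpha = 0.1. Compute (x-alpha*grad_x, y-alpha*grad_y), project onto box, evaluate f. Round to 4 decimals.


Step 1: Compute gradient at (0.5123, 0.6162).
grad_x = 2*1*0.5123 - 6 = -4.9754
grad_y = 2*3*0.6162 + 2 = 5.6972
Step 2: Gradient step.
x_raw = 0.5123 - 0.1*-4.9754 = 1.0098
y_raw = 0.6162 - 0.1*5.6972 = 0.0465
Step 3: Project onto [0, 1].
x_proj = clip(1.0098) = 1.0
y_proj = clip(0.0465) = 0.0465
Step 4: Evaluate f.
f(1.0, 0.0465) = -4.9006


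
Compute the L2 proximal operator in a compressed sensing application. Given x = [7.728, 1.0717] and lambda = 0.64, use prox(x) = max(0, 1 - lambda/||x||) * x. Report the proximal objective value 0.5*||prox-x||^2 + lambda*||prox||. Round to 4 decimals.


Step 1: Compute ||x||.
||x|| = 7.802
Step 2: Compute scaling factor.
scale = max(0, 1 - 0.64/7.802) = 0.918
Step 3: prox(x) = [7.0941, 0.9838]
||prox(x)|| = 7.162
Step 4: Proximal objective.
0.5*||prox-x||^2 = 0.2048
lambda*||prox|| = 4.5837
Total = 4.7885


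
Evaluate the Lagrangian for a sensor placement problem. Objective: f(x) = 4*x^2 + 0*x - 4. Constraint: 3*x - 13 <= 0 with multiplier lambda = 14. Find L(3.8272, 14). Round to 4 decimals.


Step 1: Evaluate f(x).
f(3.8272) = 4*3.8272^2 + 0*3.8272 - 4 = 54.5898
Step 2: Evaluate g(x).
g(3.8272) = 3*3.8272 - 13 = -1.5184
Step 3: Compute Lagrangian.
L = 54.5898 + 14*-1.5184 = 33.3322
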